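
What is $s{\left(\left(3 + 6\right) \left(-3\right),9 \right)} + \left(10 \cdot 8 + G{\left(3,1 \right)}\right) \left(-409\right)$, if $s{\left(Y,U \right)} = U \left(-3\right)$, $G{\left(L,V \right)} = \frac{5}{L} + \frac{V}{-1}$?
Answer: $- \frac{99059}{3} \approx -33020.0$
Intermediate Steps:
$G{\left(L,V \right)} = - V + \frac{5}{L}$ ($G{\left(L,V \right)} = \frac{5}{L} + V \left(-1\right) = \frac{5}{L} - V = - V + \frac{5}{L}$)
$s{\left(Y,U \right)} = - 3 U$
$s{\left(\left(3 + 6\right) \left(-3\right),9 \right)} + \left(10 \cdot 8 + G{\left(3,1 \right)}\right) \left(-409\right) = \left(-3\right) 9 + \left(10 \cdot 8 + \left(\left(-1\right) 1 + \frac{5}{3}\right)\right) \left(-409\right) = -27 + \left(80 + \left(-1 + 5 \cdot \frac{1}{3}\right)\right) \left(-409\right) = -27 + \left(80 + \left(-1 + \frac{5}{3}\right)\right) \left(-409\right) = -27 + \left(80 + \frac{2}{3}\right) \left(-409\right) = -27 + \frac{242}{3} \left(-409\right) = -27 - \frac{98978}{3} = - \frac{99059}{3}$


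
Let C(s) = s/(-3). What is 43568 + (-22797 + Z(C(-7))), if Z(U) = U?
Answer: 62320/3 ≈ 20773.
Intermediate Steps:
C(s) = -s/3 (C(s) = s*(-⅓) = -s/3)
43568 + (-22797 + Z(C(-7))) = 43568 + (-22797 - ⅓*(-7)) = 43568 + (-22797 + 7/3) = 43568 - 68384/3 = 62320/3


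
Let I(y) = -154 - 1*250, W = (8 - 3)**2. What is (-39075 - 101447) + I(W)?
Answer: -140926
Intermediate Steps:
W = 25 (W = 5**2 = 25)
I(y) = -404 (I(y) = -154 - 250 = -404)
(-39075 - 101447) + I(W) = (-39075 - 101447) - 404 = -140522 - 404 = -140926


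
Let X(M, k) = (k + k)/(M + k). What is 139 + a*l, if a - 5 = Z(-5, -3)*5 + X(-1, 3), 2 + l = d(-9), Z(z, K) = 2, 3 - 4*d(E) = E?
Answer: 157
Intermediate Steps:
d(E) = ¾ - E/4
X(M, k) = 2*k/(M + k) (X(M, k) = (2*k)/(M + k) = 2*k/(M + k))
l = 1 (l = -2 + (¾ - ¼*(-9)) = -2 + (¾ + 9/4) = -2 + 3 = 1)
a = 18 (a = 5 + (2*5 + 2*3/(-1 + 3)) = 5 + (10 + 2*3/2) = 5 + (10 + 2*3*(½)) = 5 + (10 + 3) = 5 + 13 = 18)
139 + a*l = 139 + 18*1 = 139 + 18 = 157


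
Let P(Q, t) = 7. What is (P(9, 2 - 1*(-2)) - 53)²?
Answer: 2116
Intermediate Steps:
(P(9, 2 - 1*(-2)) - 53)² = (7 - 53)² = (-46)² = 2116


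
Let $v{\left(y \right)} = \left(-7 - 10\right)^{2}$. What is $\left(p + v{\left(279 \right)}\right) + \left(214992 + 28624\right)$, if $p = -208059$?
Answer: $35846$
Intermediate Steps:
$v{\left(y \right)} = 289$ ($v{\left(y \right)} = \left(-17\right)^{2} = 289$)
$\left(p + v{\left(279 \right)}\right) + \left(214992 + 28624\right) = \left(-208059 + 289\right) + \left(214992 + 28624\right) = -207770 + 243616 = 35846$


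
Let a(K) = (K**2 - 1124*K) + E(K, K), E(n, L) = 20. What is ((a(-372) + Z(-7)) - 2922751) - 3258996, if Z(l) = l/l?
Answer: -5625214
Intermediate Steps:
a(K) = 20 + K**2 - 1124*K (a(K) = (K**2 - 1124*K) + 20 = 20 + K**2 - 1124*K)
Z(l) = 1
((a(-372) + Z(-7)) - 2922751) - 3258996 = (((20 + (-372)**2 - 1124*(-372)) + 1) - 2922751) - 3258996 = (((20 + 138384 + 418128) + 1) - 2922751) - 3258996 = ((556532 + 1) - 2922751) - 3258996 = (556533 - 2922751) - 3258996 = -2366218 - 3258996 = -5625214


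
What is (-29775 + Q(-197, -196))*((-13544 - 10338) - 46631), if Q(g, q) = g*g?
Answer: -637014442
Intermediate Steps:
Q(g, q) = g²
(-29775 + Q(-197, -196))*((-13544 - 10338) - 46631) = (-29775 + (-197)²)*((-13544 - 10338) - 46631) = (-29775 + 38809)*(-23882 - 46631) = 9034*(-70513) = -637014442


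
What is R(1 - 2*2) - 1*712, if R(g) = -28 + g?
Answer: -743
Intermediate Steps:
R(1 - 2*2) - 1*712 = (-28 + (1 - 2*2)) - 1*712 = (-28 + (1 - 4)) - 712 = (-28 - 3) - 712 = -31 - 712 = -743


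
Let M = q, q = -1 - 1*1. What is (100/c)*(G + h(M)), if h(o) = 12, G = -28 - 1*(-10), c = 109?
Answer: -600/109 ≈ -5.5046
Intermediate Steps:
G = -18 (G = -28 + 10 = -18)
q = -2 (q = -1 - 1 = -2)
M = -2
(100/c)*(G + h(M)) = (100/109)*(-18 + 12) = (100*(1/109))*(-6) = (100/109)*(-6) = -600/109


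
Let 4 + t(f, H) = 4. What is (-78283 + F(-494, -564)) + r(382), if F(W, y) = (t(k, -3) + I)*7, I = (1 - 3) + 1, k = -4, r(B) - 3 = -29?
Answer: -78316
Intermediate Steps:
r(B) = -26 (r(B) = 3 - 29 = -26)
t(f, H) = 0 (t(f, H) = -4 + 4 = 0)
I = -1 (I = -2 + 1 = -1)
F(W, y) = -7 (F(W, y) = (0 - 1)*7 = -1*7 = -7)
(-78283 + F(-494, -564)) + r(382) = (-78283 - 7) - 26 = -78290 - 26 = -78316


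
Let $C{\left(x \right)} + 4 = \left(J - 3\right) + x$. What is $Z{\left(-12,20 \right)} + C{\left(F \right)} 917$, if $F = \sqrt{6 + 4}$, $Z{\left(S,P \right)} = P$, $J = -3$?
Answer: $-9150 + 917 \sqrt{10} \approx -6250.2$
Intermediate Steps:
$F = \sqrt{10} \approx 3.1623$
$C{\left(x \right)} = -10 + x$ ($C{\left(x \right)} = -4 + \left(\left(-3 - 3\right) + x\right) = -4 + \left(-6 + x\right) = -10 + x$)
$Z{\left(-12,20 \right)} + C{\left(F \right)} 917 = 20 + \left(-10 + \sqrt{10}\right) 917 = 20 - \left(9170 - 917 \sqrt{10}\right) = -9150 + 917 \sqrt{10}$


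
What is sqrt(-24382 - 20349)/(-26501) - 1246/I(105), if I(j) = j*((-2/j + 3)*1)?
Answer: -1246/313 - I*sqrt(44731)/26501 ≈ -3.9808 - 0.0079807*I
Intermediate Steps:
I(j) = j*(3 - 2/j) (I(j) = j*((3 - 2/j)*1) = j*(3 - 2/j))
sqrt(-24382 - 20349)/(-26501) - 1246/I(105) = sqrt(-24382 - 20349)/(-26501) - 1246/(-2 + 3*105) = sqrt(-44731)*(-1/26501) - 1246/(-2 + 315) = (I*sqrt(44731))*(-1/26501) - 1246/313 = -I*sqrt(44731)/26501 - 1246*1/313 = -I*sqrt(44731)/26501 - 1246/313 = -1246/313 - I*sqrt(44731)/26501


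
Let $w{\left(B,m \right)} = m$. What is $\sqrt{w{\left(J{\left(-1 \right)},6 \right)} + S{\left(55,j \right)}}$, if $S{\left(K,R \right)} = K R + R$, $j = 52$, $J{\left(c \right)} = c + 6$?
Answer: $\sqrt{2918} \approx 54.018$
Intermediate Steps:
$J{\left(c \right)} = 6 + c$
$S{\left(K,R \right)} = R + K R$
$\sqrt{w{\left(J{\left(-1 \right)},6 \right)} + S{\left(55,j \right)}} = \sqrt{6 + 52 \left(1 + 55\right)} = \sqrt{6 + 52 \cdot 56} = \sqrt{6 + 2912} = \sqrt{2918}$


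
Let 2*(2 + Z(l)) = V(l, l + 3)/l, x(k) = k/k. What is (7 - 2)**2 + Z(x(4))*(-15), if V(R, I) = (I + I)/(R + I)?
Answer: 43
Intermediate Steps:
V(R, I) = 2*I/(I + R) (V(R, I) = (2*I)/(I + R) = 2*I/(I + R))
x(k) = 1
Z(l) = -2 + (3 + l)/(l*(3 + 2*l)) (Z(l) = -2 + ((2*(l + 3)/((l + 3) + l))/l)/2 = -2 + ((2*(3 + l)/((3 + l) + l))/l)/2 = -2 + ((2*(3 + l)/(3 + 2*l))/l)/2 = -2 + (2*(3 + l)/(l*(3 + 2*l)))/2 = -2 + (3 + l)/(l*(3 + 2*l)))
(7 - 2)**2 + Z(x(4))*(-15) = (7 - 2)**2 + ((3 - 5*1 - 4*1**2)/(1*(3 + 2*1)))*(-15) = 5**2 + (1*(3 - 5 - 4*1)/(3 + 2))*(-15) = 25 + (1*(3 - 5 - 4)/5)*(-15) = 25 + (1*(1/5)*(-6))*(-15) = 25 - 6/5*(-15) = 25 + 18 = 43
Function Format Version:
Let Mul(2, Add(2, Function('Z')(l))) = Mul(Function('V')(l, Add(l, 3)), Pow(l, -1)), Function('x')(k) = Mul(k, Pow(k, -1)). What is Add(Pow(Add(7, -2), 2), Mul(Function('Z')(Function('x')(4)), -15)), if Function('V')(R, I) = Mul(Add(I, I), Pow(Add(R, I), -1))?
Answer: 43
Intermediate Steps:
Function('V')(R, I) = Mul(2, I, Pow(Add(I, R), -1)) (Function('V')(R, I) = Mul(Mul(2, I), Pow(Add(I, R), -1)) = Mul(2, I, Pow(Add(I, R), -1)))
Function('x')(k) = 1
Function('Z')(l) = Add(-2, Mul(Pow(l, -1), Pow(Add(3, Mul(2, l)), -1), Add(3, l))) (Function('Z')(l) = Add(-2, Mul(Rational(1, 2), Mul(Mul(2, Add(l, 3), Pow(Add(Add(l, 3), l), -1)), Pow(l, -1)))) = Add(-2, Mul(Rational(1, 2), Mul(Mul(2, Add(3, l), Pow(Add(Add(3, l), l), -1)), Pow(l, -1)))) = Add(-2, Mul(Rational(1, 2), Mul(Mul(2, Add(3, l), Pow(Add(3, Mul(2, l)), -1)), Pow(l, -1)))) = Add(-2, Mul(Rational(1, 2), Mul(Mul(2, Pow(Add(3, Mul(2, l)), -1), Add(3, l)), Pow(l, -1)))) = Add(-2, Mul(Rational(1, 2), Mul(2, Pow(l, -1), Pow(Add(3, Mul(2, l)), -1), Add(3, l)))) = Add(-2, Mul(Pow(l, -1), Pow(Add(3, Mul(2, l)), -1), Add(3, l))))
Add(Pow(Add(7, -2), 2), Mul(Function('Z')(Function('x')(4)), -15)) = Add(Pow(Add(7, -2), 2), Mul(Mul(Pow(1, -1), Pow(Add(3, Mul(2, 1)), -1), Add(3, Mul(-5, 1), Mul(-4, Pow(1, 2)))), -15)) = Add(Pow(5, 2), Mul(Mul(1, Pow(Add(3, 2), -1), Add(3, -5, Mul(-4, 1))), -15)) = Add(25, Mul(Mul(1, Pow(5, -1), Add(3, -5, -4)), -15)) = Add(25, Mul(Mul(1, Rational(1, 5), -6), -15)) = Add(25, Mul(Rational(-6, 5), -15)) = Add(25, 18) = 43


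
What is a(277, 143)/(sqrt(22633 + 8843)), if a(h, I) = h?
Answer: 277*sqrt(7869)/15738 ≈ 1.5613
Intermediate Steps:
a(277, 143)/(sqrt(22633 + 8843)) = 277/(sqrt(22633 + 8843)) = 277/(sqrt(31476)) = 277/((2*sqrt(7869))) = 277*(sqrt(7869)/15738) = 277*sqrt(7869)/15738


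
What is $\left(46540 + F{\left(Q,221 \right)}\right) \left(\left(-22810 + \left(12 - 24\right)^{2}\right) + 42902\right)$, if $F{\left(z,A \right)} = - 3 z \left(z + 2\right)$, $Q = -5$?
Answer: $940872820$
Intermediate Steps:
$F{\left(z,A \right)} = - 3 z \left(2 + z\right)$
$\left(46540 + F{\left(Q,221 \right)}\right) \left(\left(-22810 + \left(12 - 24\right)^{2}\right) + 42902\right) = \left(46540 - - 15 \left(2 - 5\right)\right) \left(\left(-22810 + \left(12 - 24\right)^{2}\right) + 42902\right) = \left(46540 - \left(-15\right) \left(-3\right)\right) \left(\left(-22810 + \left(-12\right)^{2}\right) + 42902\right) = \left(46540 - 45\right) \left(\left(-22810 + 144\right) + 42902\right) = 46495 \left(-22666 + 42902\right) = 46495 \cdot 20236 = 940872820$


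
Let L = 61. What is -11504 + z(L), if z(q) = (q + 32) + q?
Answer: -11350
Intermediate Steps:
z(q) = 32 + 2*q (z(q) = (32 + q) + q = 32 + 2*q)
-11504 + z(L) = -11504 + (32 + 2*61) = -11504 + (32 + 122) = -11504 + 154 = -11350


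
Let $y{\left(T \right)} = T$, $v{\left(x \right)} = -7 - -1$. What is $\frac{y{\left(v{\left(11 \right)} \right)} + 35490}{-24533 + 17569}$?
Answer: $- \frac{8871}{1741} \approx -5.0953$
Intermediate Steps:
$v{\left(x \right)} = -6$ ($v{\left(x \right)} = -7 + 1 = -6$)
$\frac{y{\left(v{\left(11 \right)} \right)} + 35490}{-24533 + 17569} = \frac{-6 + 35490}{-24533 + 17569} = \frac{35484}{-6964} = 35484 \left(- \frac{1}{6964}\right) = - \frac{8871}{1741}$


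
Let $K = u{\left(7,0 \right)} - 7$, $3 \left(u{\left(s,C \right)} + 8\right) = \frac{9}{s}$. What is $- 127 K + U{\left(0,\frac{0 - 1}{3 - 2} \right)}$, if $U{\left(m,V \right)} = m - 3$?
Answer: $\frac{12933}{7} \approx 1847.6$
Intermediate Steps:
$u{\left(s,C \right)} = -8 + \frac{3}{s}$ ($u{\left(s,C \right)} = -8 + \frac{9 \frac{1}{s}}{3} = -8 + \frac{3}{s}$)
$K = - \frac{102}{7}$ ($K = \left(-8 + \frac{3}{7}\right) - 7 = - \frac{53}{7} - 7 = - \frac{102}{7} \approx -14.571$)
$U{\left(m,V \right)} = -3 + m$ ($U{\left(m,V \right)} = m - 3 = -3 + m$)
$- 127 K + U{\left(0,\frac{0 - 1}{3 - 2} \right)} = \left(-127\right) \left(- \frac{102}{7}\right) + \left(-3 + 0\right) = \frac{12954}{7} - 3 = \frac{12933}{7}$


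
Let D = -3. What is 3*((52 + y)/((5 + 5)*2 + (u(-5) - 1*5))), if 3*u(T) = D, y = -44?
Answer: 12/7 ≈ 1.7143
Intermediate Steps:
u(T) = -1 (u(T) = (⅓)*(-3) = -1)
3*((52 + y)/((5 + 5)*2 + (u(-5) - 1*5))) = 3*((52 - 44)/((5 + 5)*2 + (-1 - 1*5))) = 3*(8/(10*2 + (-1 - 5))) = 3*(8/(20 - 6)) = 3*(8/14) = 3*(8*(1/14)) = 3*(4/7) = 12/7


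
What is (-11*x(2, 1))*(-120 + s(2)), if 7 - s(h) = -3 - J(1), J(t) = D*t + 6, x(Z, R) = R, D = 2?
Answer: 1122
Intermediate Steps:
J(t) = 6 + 2*t (J(t) = 2*t + 6 = 6 + 2*t)
s(h) = 18 (s(h) = 7 - (-3 - (6 + 2*1)) = 7 - (-3 - (6 + 2)) = 7 - (-3 - 1*8) = 7 - (-3 - 8) = 7 - 1*(-11) = 7 + 11 = 18)
(-11*x(2, 1))*(-120 + s(2)) = (-11*1)*(-120 + 18) = -11*(-102) = 1122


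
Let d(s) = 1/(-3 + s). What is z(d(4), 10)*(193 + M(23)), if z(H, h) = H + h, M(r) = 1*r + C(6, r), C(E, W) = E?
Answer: 2442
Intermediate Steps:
M(r) = 6 + r (M(r) = 1*r + 6 = r + 6 = 6 + r)
z(d(4), 10)*(193 + M(23)) = (1/(-3 + 4) + 10)*(193 + (6 + 23)) = (1/1 + 10)*(193 + 29) = (1 + 10)*222 = 11*222 = 2442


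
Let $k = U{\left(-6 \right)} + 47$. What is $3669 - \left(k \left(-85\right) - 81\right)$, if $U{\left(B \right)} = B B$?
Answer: $10805$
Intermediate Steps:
$U{\left(B \right)} = B^{2}$
$k = 83$ ($k = \left(-6\right)^{2} + 47 = 36 + 47 = 83$)
$3669 - \left(k \left(-85\right) - 81\right) = 3669 - \left(83 \left(-85\right) - 81\right) = 3669 - \left(-7055 - 81\right) = 3669 - -7136 = 3669 + 7136 = 10805$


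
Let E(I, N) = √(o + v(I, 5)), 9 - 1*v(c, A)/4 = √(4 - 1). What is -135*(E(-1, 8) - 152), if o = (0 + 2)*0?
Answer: 20520 - 270*√(9 - √3) ≈ 19792.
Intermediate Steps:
v(c, A) = 36 - 4*√3 (v(c, A) = 36 - 4*√(4 - 1) = 36 - 4*√3)
o = 0 (o = 2*0 = 0)
E(I, N) = √(36 - 4*√3) (E(I, N) = √(0 + (36 - 4*√3)) = √(36 - 4*√3))
-135*(E(-1, 8) - 152) = -135*(2*√(9 - √3) - 152) = -135*(-152 + 2*√(9 - √3)) = 20520 - 270*√(9 - √3)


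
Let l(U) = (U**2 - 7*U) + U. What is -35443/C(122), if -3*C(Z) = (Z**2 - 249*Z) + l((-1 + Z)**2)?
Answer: 106329/214255541 ≈ 0.00049627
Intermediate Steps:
l(U) = U**2 - 6*U
C(Z) = 83*Z - Z**2/3 - (-1 + Z)**2*(-6 + (-1 + Z)**2)/3 (C(Z) = -((Z**2 - 249*Z) + (-1 + Z)**2*(-6 + (-1 + Z)**2))/3 = -(Z**2 - 249*Z + (-1 + Z)**2*(-6 + (-1 + Z)**2))/3 = 83*Z - Z**2/3 - (-1 + Z)**2*(-6 + (-1 + Z)**2)/3)
-35443/C(122) = -35443/(5/3 - 1/3*122**2 - 1/3*122**4 + (4/3)*122**3 + (241/3)*122) = -35443/(5/3 - 1/3*14884 - 1/3*221533456 + (4/3)*1815848 + 29402/3) = -35443/(5/3 - 14884/3 - 221533456/3 + 7263392/3 + 29402/3) = -35443/(-214255541/3) = -35443*(-3/214255541) = 106329/214255541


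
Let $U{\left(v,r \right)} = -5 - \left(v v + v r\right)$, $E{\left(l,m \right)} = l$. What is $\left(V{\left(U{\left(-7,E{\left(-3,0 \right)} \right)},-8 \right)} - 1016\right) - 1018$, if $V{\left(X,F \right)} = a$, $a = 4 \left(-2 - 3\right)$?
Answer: $-2054$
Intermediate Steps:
$U{\left(v,r \right)} = -5 - v^{2} - r v$ ($U{\left(v,r \right)} = -5 - \left(v^{2} + r v\right) = -5 - v^{2} - r v$)
$a = -20$ ($a = 4 \left(-2 - 3\right) = 4 \left(-5\right) = -20$)
$V{\left(X,F \right)} = -20$
$\left(V{\left(U{\left(-7,E{\left(-3,0 \right)} \right)},-8 \right)} - 1016\right) - 1018 = \left(-20 - 1016\right) - 1018 = -1036 - 1018 = -2054$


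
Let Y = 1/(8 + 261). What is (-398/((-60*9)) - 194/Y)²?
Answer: 198528691780441/72900 ≈ 2.7233e+9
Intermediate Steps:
Y = 1/269 ≈ 0.0037175
(-398/((-60*9)) - 194/Y)² = (-398/((-60*9)) - 194/1/269)² = (-398/(-540) - 194*269)² = (-398*(-1/540) - 52186)² = (199/270 - 52186)² = (-14090021/270)² = 198528691780441/72900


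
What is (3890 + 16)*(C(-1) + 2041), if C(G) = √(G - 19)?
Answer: 7972146 + 7812*I*√5 ≈ 7.9721e+6 + 17468.0*I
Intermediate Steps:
C(G) = √(-19 + G)
(3890 + 16)*(C(-1) + 2041) = (3890 + 16)*(√(-19 - 1) + 2041) = 3906*(√(-20) + 2041) = 3906*(2*I*√5 + 2041) = 3906*(2041 + 2*I*√5) = 7972146 + 7812*I*√5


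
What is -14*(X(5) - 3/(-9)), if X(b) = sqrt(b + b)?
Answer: -14/3 - 14*sqrt(10) ≈ -48.939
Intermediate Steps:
X(b) = sqrt(2)*sqrt(b) (X(b) = sqrt(2*b) = sqrt(2)*sqrt(b))
-14*(X(5) - 3/(-9)) = -14*(sqrt(2)*sqrt(5) - 3/(-9)) = -14*(sqrt(10) - 3*(-1/9)) = -14*(sqrt(10) + 1/3) = -14*(1/3 + sqrt(10)) = -14/3 - 14*sqrt(10)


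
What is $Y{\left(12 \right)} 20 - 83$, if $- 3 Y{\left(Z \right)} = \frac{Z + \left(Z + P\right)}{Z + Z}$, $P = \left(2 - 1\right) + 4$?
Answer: $- \frac{1639}{18} \approx -91.056$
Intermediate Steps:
$P = 5$ ($P = 1 + 4 = 5$)
$Y{\left(Z \right)} = - \frac{5 + 2 Z}{6 Z}$ ($Y{\left(Z \right)} = - \frac{\left(Z + \left(Z + 5\right)\right) \frac{1}{Z + Z}}{3} = - \frac{\left(Z + \left(5 + Z\right)\right) \frac{1}{2 Z}}{3} = - \frac{\left(5 + 2 Z\right) \frac{1}{2 Z}}{3} = - \frac{\frac{1}{2} \frac{1}{Z} \left(5 + 2 Z\right)}{3} = - \frac{5 + 2 Z}{6 Z}$)
$Y{\left(12 \right)} 20 - 83 = \frac{-5 - 24}{6 \cdot 12} \cdot 20 - 83 = \frac{1}{6} \cdot \frac{1}{12} \left(-5 - 24\right) 20 - 83 = \frac{1}{6} \cdot \frac{1}{12} \left(-29\right) 20 - 83 = \left(- \frac{29}{72}\right) 20 - 83 = - \frac{145}{18} - 83 = - \frac{1639}{18}$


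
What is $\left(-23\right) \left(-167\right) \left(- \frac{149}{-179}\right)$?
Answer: $\frac{572309}{179} \approx 3197.3$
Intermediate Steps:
$\left(-23\right) \left(-167\right) \left(- \frac{149}{-179}\right) = 3841 \left(\left(-149\right) \left(- \frac{1}{179}\right)\right) = 3841 \cdot \frac{149}{179} = \frac{572309}{179}$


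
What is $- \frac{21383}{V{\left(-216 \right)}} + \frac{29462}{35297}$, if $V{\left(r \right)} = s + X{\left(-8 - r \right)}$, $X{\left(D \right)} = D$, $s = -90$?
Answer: $- \frac{751279235}{4165046} \approx -180.38$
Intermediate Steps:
$V{\left(r \right)} = -98 - r$ ($V{\left(r \right)} = -90 - \left(8 + r\right) = -98 - r$)
$- \frac{21383}{V{\left(-216 \right)}} + \frac{29462}{35297} = - \frac{21383}{-98 - -216} + \frac{29462}{35297} = - \frac{21383}{-98 + 216} + 29462 \cdot \frac{1}{35297} = - \frac{21383}{118} + \frac{29462}{35297} = - \frac{751279235}{4165046}$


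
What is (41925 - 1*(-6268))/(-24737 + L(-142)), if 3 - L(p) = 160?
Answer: -48193/24894 ≈ -1.9359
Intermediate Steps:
L(p) = -157 (L(p) = 3 - 1*160 = 3 - 160 = -157)
(41925 - 1*(-6268))/(-24737 + L(-142)) = (41925 - 1*(-6268))/(-24737 - 157) = (41925 + 6268)/(-24894) = 48193*(-1/24894) = -48193/24894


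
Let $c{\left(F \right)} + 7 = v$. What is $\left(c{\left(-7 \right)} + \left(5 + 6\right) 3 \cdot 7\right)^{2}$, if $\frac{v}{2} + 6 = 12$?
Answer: $55696$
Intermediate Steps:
$v = 12$ ($v = -12 + 2 \cdot 12 = -12 + 24 = 12$)
$c{\left(F \right)} = 5$ ($c{\left(F \right)} = -7 + 12 = 5$)
$\left(c{\left(-7 \right)} + \left(5 + 6\right) 3 \cdot 7\right)^{2} = \left(5 + \left(5 + 6\right) 3 \cdot 7\right)^{2} = \left(5 + 11 \cdot 3 \cdot 7\right)^{2} = \left(5 + 33 \cdot 7\right)^{2} = \left(5 + 231\right)^{2} = 236^{2} = 55696$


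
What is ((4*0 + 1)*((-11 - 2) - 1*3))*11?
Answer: -176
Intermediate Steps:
((4*0 + 1)*((-11 - 2) - 1*3))*11 = ((0 + 1)*(-13 - 3))*11 = (1*(-16))*11 = -16*11 = -176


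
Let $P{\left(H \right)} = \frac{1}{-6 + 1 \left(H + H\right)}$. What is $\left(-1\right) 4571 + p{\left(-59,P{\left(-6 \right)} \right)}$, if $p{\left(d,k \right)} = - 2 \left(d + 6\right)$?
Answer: $-4465$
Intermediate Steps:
$P{\left(H \right)} = \frac{1}{-6 + 2 H}$ ($P{\left(H \right)} = \frac{1}{-6 + 1 \cdot 2 H} = \frac{1}{-6 + 2 H}$)
$p{\left(d,k \right)} = -12 - 2 d$ ($p{\left(d,k \right)} = - 2 \left(6 + d\right) = -12 - 2 d$)
$\left(-1\right) 4571 + p{\left(-59,P{\left(-6 \right)} \right)} = \left(-1\right) 4571 - -106 = -4571 + \left(-12 + 118\right) = -4571 + 106 = -4465$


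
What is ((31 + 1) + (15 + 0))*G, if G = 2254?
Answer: 105938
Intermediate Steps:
((31 + 1) + (15 + 0))*G = ((31 + 1) + (15 + 0))*2254 = (32 + 15)*2254 = 47*2254 = 105938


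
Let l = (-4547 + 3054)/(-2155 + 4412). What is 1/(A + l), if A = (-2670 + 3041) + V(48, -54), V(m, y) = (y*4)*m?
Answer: -2257/22564722 ≈ -0.00010002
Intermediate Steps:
V(m, y) = 4*m*y (V(m, y) = (4*y)*m = 4*m*y)
l = -1493/2257 ≈ -0.66150
A = -9997 (A = (-2670 + 3041) + 4*48*(-54) = 371 - 10368 = -9997)
1/(A + l) = 1/(-9997 - 1493/2257) = 1/(-22564722/2257) = -2257/22564722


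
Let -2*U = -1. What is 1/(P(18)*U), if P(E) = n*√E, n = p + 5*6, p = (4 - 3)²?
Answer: √2/93 ≈ 0.015207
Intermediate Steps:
U = ½ (U = -½*(-1) = ½ ≈ 0.50000)
p = 1 (p = 1² = 1)
n = 31 (n = 1 + 5*6 = 1 + 30 = 31)
P(E) = 31*√E
1/(P(18)*U) = 1/((31*√18)*(½)) = 1/((31*(3*√2))*(½)) = 1/((93*√2)*(½)) = 1/(93*√2/2) = √2/93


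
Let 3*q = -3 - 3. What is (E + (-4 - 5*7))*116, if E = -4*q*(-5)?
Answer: -9164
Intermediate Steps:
q = -2 (q = (-3 - 3)/3 = (⅓)*(-6) = -2)
E = -40 (E = -4*(-2)*(-5) = 8*(-5) = -40)
(E + (-4 - 5*7))*116 = (-40 + (-4 - 5*7))*116 = (-40 + (-4 - 35))*116 = (-40 - 39)*116 = -79*116 = -9164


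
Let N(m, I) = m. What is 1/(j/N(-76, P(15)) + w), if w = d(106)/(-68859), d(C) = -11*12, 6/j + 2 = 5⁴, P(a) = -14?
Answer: 11089578/19853 ≈ 558.58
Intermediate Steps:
j = 6/623 (j = 6/(-2 + 5⁴) = 6/(-2 + 625) = 6/623 ≈ 0.0096308)
d(C) = -132
w = 44/22953 (w = -132/(-68859) = -132*(-1/68859) = 44/22953 ≈ 0.0019170)
1/(j/N(-76, P(15)) + w) = 1/((6/623)/(-76) + 44/22953) = 1/((6/623)*(-1/76) + 44/22953) = 1/(-3/23674 + 44/22953) = 1/(19853/11089578) = 11089578/19853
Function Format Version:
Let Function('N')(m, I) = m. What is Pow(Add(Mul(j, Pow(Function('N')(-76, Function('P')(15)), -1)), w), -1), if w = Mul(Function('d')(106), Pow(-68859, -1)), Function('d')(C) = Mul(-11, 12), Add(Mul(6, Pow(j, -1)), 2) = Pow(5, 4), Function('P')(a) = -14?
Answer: Rational(11089578, 19853) ≈ 558.58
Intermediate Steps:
j = Rational(6, 623) (j = Mul(6, Pow(Add(-2, Pow(5, 4)), -1)) = Mul(6, Pow(Add(-2, 625), -1)) = Mul(6, Pow(623, -1)) = Mul(6, Rational(1, 623)) = Rational(6, 623) ≈ 0.0096308)
Function('d')(C) = -132
w = Rational(44, 22953) (w = Mul(-132, Pow(-68859, -1)) = Mul(-132, Rational(-1, 68859)) = Rational(44, 22953) ≈ 0.0019170)
Pow(Add(Mul(j, Pow(Function('N')(-76, Function('P')(15)), -1)), w), -1) = Pow(Add(Mul(Rational(6, 623), Pow(-76, -1)), Rational(44, 22953)), -1) = Pow(Add(Mul(Rational(6, 623), Rational(-1, 76)), Rational(44, 22953)), -1) = Pow(Add(Rational(-3, 23674), Rational(44, 22953)), -1) = Pow(Rational(19853, 11089578), -1) = Rational(11089578, 19853)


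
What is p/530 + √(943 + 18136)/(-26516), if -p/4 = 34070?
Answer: -13628/53 - √19079/26516 ≈ -257.14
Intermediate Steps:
p = -136280 (p = -4*34070 = -136280)
p/530 + √(943 + 18136)/(-26516) = -136280/530 + √(943 + 18136)/(-26516) = -136280*1/530 + √19079*(-1/26516) = -13628/53 - √19079/26516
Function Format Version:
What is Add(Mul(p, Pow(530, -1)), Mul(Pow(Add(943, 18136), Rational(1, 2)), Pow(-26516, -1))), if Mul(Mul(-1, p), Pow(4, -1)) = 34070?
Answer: Add(Rational(-13628, 53), Mul(Rational(-1, 26516), Pow(19079, Rational(1, 2)))) ≈ -257.14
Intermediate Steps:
p = -136280 (p = Mul(-4, 34070) = -136280)
Add(Mul(p, Pow(530, -1)), Mul(Pow(Add(943, 18136), Rational(1, 2)), Pow(-26516, -1))) = Add(Mul(-136280, Pow(530, -1)), Mul(Pow(Add(943, 18136), Rational(1, 2)), Pow(-26516, -1))) = Add(Mul(-136280, Rational(1, 530)), Mul(Pow(19079, Rational(1, 2)), Rational(-1, 26516))) = Add(Rational(-13628, 53), Mul(Rational(-1, 26516), Pow(19079, Rational(1, 2))))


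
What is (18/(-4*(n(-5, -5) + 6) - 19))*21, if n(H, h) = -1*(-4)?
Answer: -378/59 ≈ -6.4068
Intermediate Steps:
n(H, h) = 4
(18/(-4*(n(-5, -5) + 6) - 19))*21 = (18/(-4*(4 + 6) - 19))*21 = (18/(-4*10 - 19))*21 = (18/(-40 - 19))*21 = (18/(-59))*21 = -1/59*18*21 = -18/59*21 = -378/59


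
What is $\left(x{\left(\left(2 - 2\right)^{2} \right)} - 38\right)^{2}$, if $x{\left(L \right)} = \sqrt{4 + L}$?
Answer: $1296$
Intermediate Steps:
$\left(x{\left(\left(2 - 2\right)^{2} \right)} - 38\right)^{2} = \left(\sqrt{4 + \left(2 - 2\right)^{2}} - 38\right)^{2} = \left(\sqrt{4 + 0^{2}} - 38\right)^{2} = \left(\sqrt{4 + 0} - 38\right)^{2} = \left(\sqrt{4} - 38\right)^{2} = \left(2 - 38\right)^{2} = \left(-36\right)^{2} = 1296$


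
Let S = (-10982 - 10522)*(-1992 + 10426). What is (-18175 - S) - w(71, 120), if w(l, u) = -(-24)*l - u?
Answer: 181344977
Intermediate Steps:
S = -181364736 (S = -21504*8434 = -181364736)
w(l, u) = -u + 24*l (w(l, u) = 24*l - u = -u + 24*l)
(-18175 - S) - w(71, 120) = (-18175 - 1*(-181364736)) - (-1*120 + 24*71) = (-18175 + 181364736) - (-120 + 1704) = 181346561 - 1*1584 = 181346561 - 1584 = 181344977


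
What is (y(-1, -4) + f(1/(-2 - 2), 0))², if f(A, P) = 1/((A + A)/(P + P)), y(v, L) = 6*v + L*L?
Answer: 100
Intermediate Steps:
y(v, L) = L² + 6*v (y(v, L) = 6*v + L² = L² + 6*v)
f(A, P) = P/A (f(A, P) = 1/((2*A)/((2*P))) = 1/((2*A)*(1/(2*P))) = 1/(A/P) = P/A)
(y(-1, -4) + f(1/(-2 - 2), 0))² = (((-4)² + 6*(-1)) + 0/(1/(-2 - 2)))² = ((16 - 6) + 0/(1/(-4)))² = (10 + 0/(-¼))² = (10 + 0*(-4))² = (10 + 0)² = 10² = 100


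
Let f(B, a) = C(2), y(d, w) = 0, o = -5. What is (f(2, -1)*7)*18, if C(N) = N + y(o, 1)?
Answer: 252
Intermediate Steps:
C(N) = N (C(N) = N + 0 = N)
f(B, a) = 2
(f(2, -1)*7)*18 = (2*7)*18 = 14*18 = 252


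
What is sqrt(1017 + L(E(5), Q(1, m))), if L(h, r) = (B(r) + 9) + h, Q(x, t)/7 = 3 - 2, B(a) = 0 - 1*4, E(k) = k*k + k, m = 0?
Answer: 2*sqrt(263) ≈ 32.435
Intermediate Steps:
E(k) = k + k**2 (E(k) = k**2 + k = k + k**2)
B(a) = -4 (B(a) = 0 - 4 = -4)
Q(x, t) = 7 (Q(x, t) = 7*(3 - 2) = 7*1 = 7)
L(h, r) = 5 + h (L(h, r) = (-4 + 9) + h = 5 + h)
sqrt(1017 + L(E(5), Q(1, m))) = sqrt(1017 + (5 + 5*(1 + 5))) = sqrt(1017 + (5 + 5*6)) = sqrt(1017 + (5 + 30)) = sqrt(1017 + 35) = sqrt(1052) = 2*sqrt(263)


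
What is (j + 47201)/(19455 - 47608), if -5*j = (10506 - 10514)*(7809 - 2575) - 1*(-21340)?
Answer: -256537/140765 ≈ -1.8224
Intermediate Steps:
j = 20532/5 (j = -((10506 - 10514)*(7809 - 2575) - 1*(-21340))/5 = -(-8*5234 + 21340)/5 = -(-41872 + 21340)/5 = -⅕*(-20532) = 20532/5 ≈ 4106.4)
(j + 47201)/(19455 - 47608) = (20532/5 + 47201)/(19455 - 47608) = (256537/5)/(-28153) = (256537/5)*(-1/28153) = -256537/140765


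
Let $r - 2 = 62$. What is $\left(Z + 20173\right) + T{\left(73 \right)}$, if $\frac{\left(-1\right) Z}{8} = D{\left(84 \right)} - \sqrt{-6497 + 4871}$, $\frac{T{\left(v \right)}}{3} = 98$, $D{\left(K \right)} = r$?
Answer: $19955 + 8 i \sqrt{1626} \approx 19955.0 + 322.59 i$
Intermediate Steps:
$r = 64$ ($r = 2 + 62 = 64$)
$D{\left(K \right)} = 64$
$T{\left(v \right)} = 294$ ($T{\left(v \right)} = 3 \cdot 98 = 294$)
$Z = -512 + 8 i \sqrt{1626}$ ($Z = - 8 \left(64 - \sqrt{-6497 + 4871}\right) = - 8 \left(64 - \sqrt{-1626}\right) = - 8 \left(64 - i \sqrt{1626}\right) = -512 + 8 i \sqrt{1626} \approx -512.0 + 322.59 i$)
$\left(Z + 20173\right) + T{\left(73 \right)} = \left(\left(-512 + 8 i \sqrt{1626}\right) + 20173\right) + 294 = \left(19661 + 8 i \sqrt{1626}\right) + 294 = 19955 + 8 i \sqrt{1626}$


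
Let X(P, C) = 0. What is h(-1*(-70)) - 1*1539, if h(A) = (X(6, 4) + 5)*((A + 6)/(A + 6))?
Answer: -1534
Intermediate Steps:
h(A) = 5 (h(A) = (0 + 5)*((A + 6)/(A + 6)) = 5*((6 + A)/(6 + A)) = 5*1 = 5)
h(-1*(-70)) - 1*1539 = 5 - 1*1539 = 5 - 1539 = -1534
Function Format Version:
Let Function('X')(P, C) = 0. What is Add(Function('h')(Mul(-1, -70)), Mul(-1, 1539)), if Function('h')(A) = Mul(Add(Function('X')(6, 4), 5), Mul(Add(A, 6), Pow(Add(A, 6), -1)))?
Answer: -1534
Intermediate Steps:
Function('h')(A) = 5 (Function('h')(A) = Mul(Add(0, 5), Mul(Add(A, 6), Pow(Add(A, 6), -1))) = Mul(5, Mul(Add(6, A), Pow(Add(6, A), -1))) = Mul(5, 1) = 5)
Add(Function('h')(Mul(-1, -70)), Mul(-1, 1539)) = Add(5, Mul(-1, 1539)) = Add(5, -1539) = -1534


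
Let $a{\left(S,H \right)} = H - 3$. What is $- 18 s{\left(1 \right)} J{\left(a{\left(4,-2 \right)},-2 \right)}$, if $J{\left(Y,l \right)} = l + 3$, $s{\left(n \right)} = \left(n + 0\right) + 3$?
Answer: $-72$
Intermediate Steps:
$a{\left(S,H \right)} = -3 + H$
$s{\left(n \right)} = 3 + n$ ($s{\left(n \right)} = n + 3 = 3 + n$)
$J{\left(Y,l \right)} = 3 + l$
$- 18 s{\left(1 \right)} J{\left(a{\left(4,-2 \right)},-2 \right)} = - 18 \left(3 + 1\right) \left(3 - 2\right) = \left(-18\right) 4 \cdot 1 = \left(-72\right) 1 = -72$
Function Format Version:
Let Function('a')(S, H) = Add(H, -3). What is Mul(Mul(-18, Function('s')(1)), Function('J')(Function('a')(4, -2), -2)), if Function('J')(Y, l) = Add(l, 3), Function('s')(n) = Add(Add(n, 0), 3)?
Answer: -72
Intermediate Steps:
Function('a')(S, H) = Add(-3, H)
Function('s')(n) = Add(3, n) (Function('s')(n) = Add(n, 3) = Add(3, n))
Function('J')(Y, l) = Add(3, l)
Mul(Mul(-18, Function('s')(1)), Function('J')(Function('a')(4, -2), -2)) = Mul(Mul(-18, Add(3, 1)), Add(3, -2)) = Mul(Mul(-18, 4), 1) = Mul(-72, 1) = -72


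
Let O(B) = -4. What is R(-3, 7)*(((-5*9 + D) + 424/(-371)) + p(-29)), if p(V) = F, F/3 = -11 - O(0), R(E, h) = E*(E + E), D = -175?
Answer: -30510/7 ≈ -4358.6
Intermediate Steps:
R(E, h) = 2*E² (R(E, h) = E*(2*E) = 2*E²)
F = -21 (F = 3*(-11 - 1*(-4)) = 3*(-11 + 4) = 3*(-7) = -21)
p(V) = -21
R(-3, 7)*(((-5*9 + D) + 424/(-371)) + p(-29)) = (2*(-3)²)*(((-5*9 - 175) + 424/(-371)) - 21) = (2*9)*(((-45 - 175) + 424*(-1/371)) - 21) = 18*((-220 - 8/7) - 21) = 18*(-1548/7 - 21) = 18*(-1695/7) = -30510/7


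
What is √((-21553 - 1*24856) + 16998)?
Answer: I*√29411 ≈ 171.5*I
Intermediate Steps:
√((-21553 - 1*24856) + 16998) = √((-21553 - 24856) + 16998) = √(-46409 + 16998) = √(-29411) = I*√29411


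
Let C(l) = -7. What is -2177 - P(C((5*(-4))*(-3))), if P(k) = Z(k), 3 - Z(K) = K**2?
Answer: -2131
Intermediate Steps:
Z(K) = 3 - K**2
P(k) = 3 - k**2
-2177 - P(C((5*(-4))*(-3))) = -2177 - (3 - 1*(-7)**2) = -2177 - (3 - 1*49) = -2177 - (3 - 49) = -2177 - 1*(-46) = -2177 + 46 = -2131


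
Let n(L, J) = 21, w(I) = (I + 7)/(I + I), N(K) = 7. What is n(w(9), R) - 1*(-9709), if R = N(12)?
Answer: 9730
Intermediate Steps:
w(I) = (7 + I)/(2*I) (w(I) = (7 + I)/((2*I)) = (7 + I)*(1/(2*I)) = (7 + I)/(2*I))
R = 7
n(w(9), R) - 1*(-9709) = 21 - 1*(-9709) = 21 + 9709 = 9730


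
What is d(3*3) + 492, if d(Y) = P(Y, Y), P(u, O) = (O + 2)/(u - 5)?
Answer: 1979/4 ≈ 494.75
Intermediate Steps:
P(u, O) = (2 + O)/(-5 + u)
d(Y) = (2 + Y)/(-5 + Y)
d(3*3) + 492 = (2 + 3*3)/(-5 + 3*3) + 492 = (2 + 9)/(-5 + 9) + 492 = 11/4 + 492 = 1979/4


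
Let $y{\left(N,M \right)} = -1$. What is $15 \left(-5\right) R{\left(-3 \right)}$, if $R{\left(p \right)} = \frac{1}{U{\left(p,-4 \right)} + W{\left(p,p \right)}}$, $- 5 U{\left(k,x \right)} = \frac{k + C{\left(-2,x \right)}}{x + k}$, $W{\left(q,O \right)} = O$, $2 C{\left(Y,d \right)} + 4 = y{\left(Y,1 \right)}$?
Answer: $\frac{5250}{221} \approx 23.756$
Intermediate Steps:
$C{\left(Y,d \right)} = - \frac{5}{2}$ ($C{\left(Y,d \right)} = -2 + \frac{1}{2} \left(-1\right) = -2 - \frac{1}{2} = - \frac{5}{2}$)
$U{\left(k,x \right)} = - \frac{- \frac{5}{2} + k}{5 \left(k + x\right)}$ ($U{\left(k,x \right)} = - \frac{\left(k - \frac{5}{2}\right) \frac{1}{x + k}}{5} = - \frac{\left(- \frac{5}{2} + k\right) \frac{1}{k + x}}{5} = - \frac{\frac{1}{k + x} \left(- \frac{5}{2} + k\right)}{5} = - \frac{- \frac{5}{2} + k}{5 \left(k + x\right)}$)
$R{\left(p \right)} = \frac{1}{p + \frac{\frac{1}{2} - \frac{p}{5}}{-4 + p}}$ ($R{\left(p \right)} = \frac{1}{\frac{\frac{1}{2} - \frac{p}{5}}{p - 4} + p} = \frac{1}{\frac{\frac{1}{2} - \frac{p}{5}}{-4 + p} + p} = \frac{1}{p + \frac{\frac{1}{2} - \frac{p}{5}}{-4 + p}}$)
$15 \left(-5\right) R{\left(-3 \right)} = 15 \left(-5\right) \frac{10 \left(-4 - 3\right)}{5 - -126 + 10 \left(-3\right)^{2}} = - 75 \cdot 10 \frac{1}{5 + 126 + 10 \cdot 9} \left(-7\right) = - 75 \cdot 10 \frac{1}{5 + 126 + 90} \left(-7\right) = - 75 \cdot 10 \cdot \frac{1}{221} \left(-7\right) = \left(-75\right) \left(- \frac{70}{221}\right) = \frac{5250}{221}$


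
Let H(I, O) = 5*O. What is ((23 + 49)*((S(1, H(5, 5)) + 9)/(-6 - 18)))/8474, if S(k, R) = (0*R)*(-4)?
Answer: -27/8474 ≈ -0.0031862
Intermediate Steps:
S(k, R) = 0 (S(k, R) = 0*(-4) = 0)
((23 + 49)*((S(1, H(5, 5)) + 9)/(-6 - 18)))/8474 = ((23 + 49)*((0 + 9)/(-6 - 18)))/8474 = (72*(9/(-24)))*(1/8474) = (72*(9*(-1/24)))*(1/8474) = (72*(-3/8))*(1/8474) = -27*1/8474 = -27/8474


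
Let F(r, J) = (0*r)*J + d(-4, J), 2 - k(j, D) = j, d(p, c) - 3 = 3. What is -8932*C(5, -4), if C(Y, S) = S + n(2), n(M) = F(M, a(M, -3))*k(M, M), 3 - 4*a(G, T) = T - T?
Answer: 35728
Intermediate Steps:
d(p, c) = 6 (d(p, c) = 3 + 3 = 6)
a(G, T) = ¾ (a(G, T) = ¾ - (T - T)/4 = ¾ - ¼*0 = ¾ + 0 = ¾)
k(j, D) = 2 - j
F(r, J) = 6 (F(r, J) = (0*r)*J + 6 = 0*J + 6 = 0 + 6 = 6)
n(M) = 12 - 6*M (n(M) = 6*(2 - M) = 12 - 6*M)
C(Y, S) = S (C(Y, S) = S + (12 - 6*2) = S + (12 - 12) = S + 0 = S)
-8932*C(5, -4) = -8932*(-4) = 35728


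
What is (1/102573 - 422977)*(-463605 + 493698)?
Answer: -435205164814420/34191 ≈ -1.2729e+10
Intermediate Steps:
(1/102573 - 422977)*(-463605 + 493698) = (1/102573 - 422977)*30093 = -43386019820/102573*30093 = -435205164814420/34191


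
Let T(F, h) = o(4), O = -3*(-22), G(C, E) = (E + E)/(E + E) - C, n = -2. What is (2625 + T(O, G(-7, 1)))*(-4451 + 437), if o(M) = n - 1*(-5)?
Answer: -10548792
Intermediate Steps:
G(C, E) = 1 - C (G(C, E) = (2*E)/((2*E)) - C = (2*E)*(1/(2*E)) - C = 1 - C)
O = 66
o(M) = 3 (o(M) = -2 - 1*(-5) = -2 + 5 = 3)
T(F, h) = 3
(2625 + T(O, G(-7, 1)))*(-4451 + 437) = (2625 + 3)*(-4451 + 437) = 2628*(-4014) = -10548792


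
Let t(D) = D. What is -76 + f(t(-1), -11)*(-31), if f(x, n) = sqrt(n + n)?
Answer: -76 - 31*I*sqrt(22) ≈ -76.0 - 145.4*I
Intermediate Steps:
f(x, n) = sqrt(2)*sqrt(n) (f(x, n) = sqrt(2*n) = sqrt(2)*sqrt(n))
-76 + f(t(-1), -11)*(-31) = -76 + (sqrt(2)*sqrt(-11))*(-31) = -76 + (sqrt(2)*(I*sqrt(11)))*(-31) = -76 + (I*sqrt(22))*(-31) = -76 - 31*I*sqrt(22)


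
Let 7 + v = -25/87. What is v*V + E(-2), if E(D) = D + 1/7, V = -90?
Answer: 132763/203 ≈ 654.00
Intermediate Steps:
v = -634/87 (v = -7 - 25/87 = -634/87 ≈ -7.2874)
E(D) = ⅐ + D (E(D) = D + ⅐ = ⅐ + D)
v*V + E(-2) = -634/87*(-90) + (⅐ - 2) = 19020/29 - 13/7 = 132763/203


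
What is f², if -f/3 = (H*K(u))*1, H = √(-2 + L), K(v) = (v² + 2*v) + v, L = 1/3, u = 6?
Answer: -43740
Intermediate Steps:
L = ⅓ ≈ 0.33333
K(v) = v² + 3*v
H = I*√15/3 (H = √(-2 + ⅓) = √(-5/3) = I*√15/3 ≈ 1.291*I)
f = -54*I*√15 (f = -3*(I*√15/3)*(6*(3 + 6)) = -3*(I*√15/3)*(6*9) = -3*(I*√15/3)*54 = -3*18*I*√15 = -54*I*√15 ≈ -209.14*I)
f² = (-54*I*√15)² = -43740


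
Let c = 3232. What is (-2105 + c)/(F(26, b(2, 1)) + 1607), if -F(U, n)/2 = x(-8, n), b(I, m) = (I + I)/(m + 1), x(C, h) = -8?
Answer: 1127/1623 ≈ 0.69439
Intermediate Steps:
b(I, m) = 2*I/(1 + m) (b(I, m) = (2*I)/(1 + m) = 2*I/(1 + m))
F(U, n) = 16 (F(U, n) = -2*(-8) = 16)
(-2105 + c)/(F(26, b(2, 1)) + 1607) = (-2105 + 3232)/(16 + 1607) = 1127/1623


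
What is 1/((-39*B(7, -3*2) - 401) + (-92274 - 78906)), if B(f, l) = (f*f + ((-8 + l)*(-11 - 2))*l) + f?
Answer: -1/131177 ≈ -7.6233e-6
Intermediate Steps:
B(f, l) = f + f**2 + l*(104 - 13*l) (B(f, l) = (f**2 + ((-8 + l)*(-13))*l) + f = (f**2 + (104 - 13*l)*l) + f = (f**2 + l*(104 - 13*l)) + f = f + f**2 + l*(104 - 13*l))
1/((-39*B(7, -3*2) - 401) + (-92274 - 78906)) = 1/((-39*(7 + 7**2 - 13*(-3*2)**2 + 104*(-3*2)) - 401) + (-92274 - 78906)) = 1/((-39*(7 + 49 - 13*(-6)**2 + 104*(-6)) - 401) - 171180) = 1/((-39*(7 + 49 - 13*36 - 624) - 401) - 171180) = 1/((-39*(7 + 49 - 468 - 624) - 401) - 171180) = 1/((-39*(-1036) - 401) - 171180) = 1/((40404 - 401) - 171180) = 1/(40003 - 171180) = 1/(-131177) = -1/131177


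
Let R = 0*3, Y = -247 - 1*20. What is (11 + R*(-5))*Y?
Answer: -2937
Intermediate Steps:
Y = -267 (Y = -247 - 20 = -267)
R = 0
(11 + R*(-5))*Y = (11 + 0*(-5))*(-267) = (11 + 0)*(-267) = 11*(-267) = -2937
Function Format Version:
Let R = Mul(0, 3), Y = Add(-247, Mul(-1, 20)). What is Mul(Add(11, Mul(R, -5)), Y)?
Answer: -2937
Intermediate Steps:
Y = -267 (Y = Add(-247, -20) = -267)
R = 0
Mul(Add(11, Mul(R, -5)), Y) = Mul(Add(11, Mul(0, -5)), -267) = Mul(Add(11, 0), -267) = Mul(11, -267) = -2937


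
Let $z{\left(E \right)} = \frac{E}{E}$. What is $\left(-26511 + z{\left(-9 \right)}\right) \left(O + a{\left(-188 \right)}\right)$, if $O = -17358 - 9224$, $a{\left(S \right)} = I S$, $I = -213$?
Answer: $-356877620$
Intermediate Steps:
$a{\left(S \right)} = - 213 S$
$O = -26582$ ($O = -17358 - 9224 = -26582$)
$z{\left(E \right)} = 1$
$\left(-26511 + z{\left(-9 \right)}\right) \left(O + a{\left(-188 \right)}\right) = \left(-26511 + 1\right) \left(-26582 - -40044\right) = - 26510 \left(-26582 + 40044\right) = \left(-26510\right) 13462 = -356877620$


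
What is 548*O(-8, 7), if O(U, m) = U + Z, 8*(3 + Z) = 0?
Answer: -6028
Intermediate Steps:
Z = -3 (Z = -3 + (⅛)*0 = -3 + 0 = -3)
O(U, m) = -3 + U (O(U, m) = U - 3 = -3 + U)
548*O(-8, 7) = 548*(-3 - 8) = 548*(-11) = -6028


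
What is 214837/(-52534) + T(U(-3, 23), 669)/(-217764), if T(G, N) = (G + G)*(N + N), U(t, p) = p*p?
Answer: -438953279/41449326 ≈ -10.590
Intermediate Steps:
U(t, p) = p²
T(G, N) = 4*G*N (T(G, N) = (2*G)*(2*N) = 4*G*N)
214837/(-52534) + T(U(-3, 23), 669)/(-217764) = 214837/(-52534) + (4*23²*669)/(-217764) = 214837*(-1/52534) + (4*529*669)*(-1/217764) = -214837/52534 + 1415604*(-1/217764) = -214837/52534 - 5129/789 = -438953279/41449326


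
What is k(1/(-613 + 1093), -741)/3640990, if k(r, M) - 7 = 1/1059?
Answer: 3707/1927904205 ≈ 1.9228e-6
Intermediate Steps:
k(r, M) = 7414/1059 (k(r, M) = 7 + 1/1059 = 7414/1059)
k(1/(-613 + 1093), -741)/3640990 = (7414/1059)/3640990 = (7414/1059)*(1/3640990) = 3707/1927904205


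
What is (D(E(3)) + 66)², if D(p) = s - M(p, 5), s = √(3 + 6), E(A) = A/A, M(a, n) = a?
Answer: 4624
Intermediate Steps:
E(A) = 1
s = 3 (s = √9 = 3)
D(p) = 3 - p
(D(E(3)) + 66)² = ((3 - 1*1) + 66)² = ((3 - 1) + 66)² = (2 + 66)² = 68² = 4624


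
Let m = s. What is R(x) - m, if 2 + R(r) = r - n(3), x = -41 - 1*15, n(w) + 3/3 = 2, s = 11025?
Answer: -11084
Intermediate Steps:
n(w) = 1 (n(w) = -1 + 2 = 1)
m = 11025
x = -56 (x = -41 - 15 = -56)
R(r) = -3 + r (R(r) = -2 + (r - 1*1) = -2 + (r - 1) = -2 + (-1 + r) = -3 + r)
R(x) - m = (-3 - 56) - 1*11025 = -59 - 11025 = -11084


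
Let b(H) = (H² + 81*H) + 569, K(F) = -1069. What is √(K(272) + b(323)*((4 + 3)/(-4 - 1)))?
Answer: 2*I*√1153465/5 ≈ 429.6*I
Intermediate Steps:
b(H) = 569 + H² + 81*H
√(K(272) + b(323)*((4 + 3)/(-4 - 1))) = √(-1069 + (569 + 323² + 81*323)*((4 + 3)/(-4 - 1))) = √(-1069 + (569 + 104329 + 26163)*(7/(-5))) = √(-1069 + 131061*(7*(-⅕))) = √(-1069 + 131061*(-7/5)) = √(-1069 - 917427/5) = √(-922772/5) = 2*I*√1153465/5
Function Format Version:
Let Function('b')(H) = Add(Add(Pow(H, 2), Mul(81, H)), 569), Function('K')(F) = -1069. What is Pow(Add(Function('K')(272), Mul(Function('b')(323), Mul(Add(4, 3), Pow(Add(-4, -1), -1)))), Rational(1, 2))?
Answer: Mul(Rational(2, 5), I, Pow(1153465, Rational(1, 2))) ≈ Mul(429.60, I)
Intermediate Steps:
Function('b')(H) = Add(569, Pow(H, 2), Mul(81, H))
Pow(Add(Function('K')(272), Mul(Function('b')(323), Mul(Add(4, 3), Pow(Add(-4, -1), -1)))), Rational(1, 2)) = Pow(Add(-1069, Mul(Add(569, Pow(323, 2), Mul(81, 323)), Mul(Add(4, 3), Pow(Add(-4, -1), -1)))), Rational(1, 2)) = Pow(Add(-1069, Mul(Add(569, 104329, 26163), Mul(7, Pow(-5, -1)))), Rational(1, 2)) = Pow(Add(-1069, Mul(131061, Mul(7, Rational(-1, 5)))), Rational(1, 2)) = Pow(Add(-1069, Mul(131061, Rational(-7, 5))), Rational(1, 2)) = Pow(Add(-1069, Rational(-917427, 5)), Rational(1, 2)) = Pow(Rational(-922772, 5), Rational(1, 2)) = Mul(Rational(2, 5), I, Pow(1153465, Rational(1, 2)))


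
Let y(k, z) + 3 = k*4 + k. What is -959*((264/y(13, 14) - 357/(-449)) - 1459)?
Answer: 19407749074/13919 ≈ 1.3943e+6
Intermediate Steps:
y(k, z) = -3 + 5*k (y(k, z) = -3 + (k*4 + k) = -3 + (4*k + k) = -3 + 5*k)
-959*((264/y(13, 14) - 357/(-449)) - 1459) = -959*((264/(-3 + 5*13) - 357/(-449)) - 1459) = -959*((264/(-3 + 65) - 357*(-1/449)) - 1459) = -959*((264/62 + 357/449) - 1459) = -959*((264*(1/62) + 357/449) - 1459) = -959*((132/31 + 357/449) - 1459) = -959*(70335/13919 - 1459) = -959*(-20237486/13919) = 19407749074/13919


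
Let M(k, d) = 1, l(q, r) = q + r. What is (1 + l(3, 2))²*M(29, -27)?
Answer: 36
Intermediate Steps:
(1 + l(3, 2))²*M(29, -27) = (1 + (3 + 2))²*1 = (1 + 5)²*1 = 6²*1 = 36*1 = 36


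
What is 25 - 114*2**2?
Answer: -431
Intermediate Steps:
25 - 114*2**2 = 25 - 114*4 = 25 - 456 = -431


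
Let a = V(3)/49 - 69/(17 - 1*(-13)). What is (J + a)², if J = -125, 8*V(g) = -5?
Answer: 62266718089/3841600 ≈ 16209.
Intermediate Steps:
V(g) = -5/8 (V(g) = (⅛)*(-5) = -5/8)
a = -4533/1960 (a = -5/8/49 - 69/(17 - 1*(-13)) = -5/8*1/49 - 69/(17 + 13) = -5/392 - 69/30 = -5/392 - 69*1/30 = -5/392 - 23/10 = -4533/1960 ≈ -2.3128)
(J + a)² = (-125 - 4533/1960)² = (-249533/1960)² = 62266718089/3841600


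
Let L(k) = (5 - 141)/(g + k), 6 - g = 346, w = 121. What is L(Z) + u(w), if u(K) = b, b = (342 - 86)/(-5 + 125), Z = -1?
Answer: 12952/5115 ≈ 2.5322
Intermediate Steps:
b = 32/15 (b = 256/120 = 256*(1/120) = 32/15 ≈ 2.1333)
g = -340 (g = 6 - 1*346 = 6 - 346 = -340)
u(K) = 32/15
L(k) = -136/(-340 + k) (L(k) = (5 - 141)/(-340 + k) = -136/(-340 + k))
L(Z) + u(w) = -136/(-340 - 1) + 32/15 = -136/(-341) + 32/15 = -136*(-1/341) + 32/15 = 136/341 + 32/15 = 12952/5115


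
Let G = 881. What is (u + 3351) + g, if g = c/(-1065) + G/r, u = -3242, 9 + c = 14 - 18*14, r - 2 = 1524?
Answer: 178460897/1625190 ≈ 109.81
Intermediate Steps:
r = 1526 (r = 2 + 1524 = 1526)
c = -247 (c = -9 + (14 - 18*14) = -9 + (14 - 252) = -9 - 238 = -247)
g = 1315187/1625190 (g = -247/(-1065) + 881/1526 = -247*(-1/1065) + 881*(1/1526) = 247/1065 + 881/1526 = 1315187/1625190 ≈ 0.80925)
(u + 3351) + g = (-3242 + 3351) + 1315187/1625190 = 109 + 1315187/1625190 = 178460897/1625190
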